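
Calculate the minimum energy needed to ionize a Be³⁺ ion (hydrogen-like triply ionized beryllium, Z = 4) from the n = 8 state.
3.40 eV

The ionization energy is the energy needed to remove the electron completely (n → ∞).

For a hydrogen-like ion with Z = 4, E_n = -13.6057 Z² / n² eV.

At n = 8: E_8 = -13.6057 × 4² / 8² = -3.40143 eV
At n = ∞: E_∞ = 0 eV

Ionization energy = E_∞ - E_8 = 0 - (-3.40143) = 3.40143 eV
Ionization energy ≈ 3.40 eV

This is also called the binding energy of the electron in state n = 8.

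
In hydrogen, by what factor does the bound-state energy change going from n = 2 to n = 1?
4.00000

Using E_n = -13.6057 Z² / n² eV with Z = 1:

E_1 = -13.6057 / 1² = -13.6057 / 1 = -13.60570000000 eV
E_2 = -13.6057 / 2² = -13.6057 / 4 = -3.40142500000 eV

The ratio is:
E_1/E_2 = (-13.60570000000) / (-3.40142500000)
E_1/E_2 = (-13.6057/1) / (-13.6057/4)
E_1/E_2 = 4/1
E_1/E_2 = 4.00000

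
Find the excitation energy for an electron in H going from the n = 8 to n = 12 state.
0.12 eV

The energy levels of a hydrogen-like atom are E_n = -13.6057 eV / n².

Energy at n = 8: E_8 = -13.6057 / 8² = -0.21259 eV
Energy at n = 12: E_12 = -13.6057 / 12² = -0.09448 eV

The excitation energy is the difference:
ΔE = E_12 - E_8
ΔE = -0.09448 - (-0.21259)
ΔE = 0.12 eV

Since this is positive, energy must be absorbed (photon absorption).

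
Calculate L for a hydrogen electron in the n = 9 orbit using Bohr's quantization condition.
9.49e-34 J·s (or 9ℏ)

In the Bohr model, angular momentum is quantized:
L = nℏ

where ℏ = h/(2π) = 1.0546e-34 J·s

For n = 9:
L = 9 × 1.0546e-34 J·s
L = 9.49e-34 J·s

This can also be written as L = 9ℏ.
The angular momentum is an integer multiple of the reduced Planck constant.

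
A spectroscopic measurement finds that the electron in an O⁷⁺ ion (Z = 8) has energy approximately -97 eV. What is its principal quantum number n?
n = 3

The exact energy levels follow E_n = -13.6057 Z² / n² eV with Z = 8.

The measured value (-97 eV) is reported to only 2 significant figures, so we must test candidate n values and see which one matches to that precision.

Candidate energies:
  n = 1:  E = -13.6057 × 8² / 1² = -870.76480 eV
  n = 2:  E = -13.6057 × 8² / 2² = -217.69120 eV
  n = 3:  E = -13.6057 × 8² / 3² = -96.75164 eV  ← matches
  n = 4:  E = -13.6057 × 8² / 4² = -54.42280 eV
  n = 5:  E = -13.6057 × 8² / 5² = -34.83059 eV

Checking against the measurement of -97 eV (2 sig figs), only n = 3 agrees:
E_3 = -96.75164 eV, which rounds to -97 eV ✓

Therefore n = 3.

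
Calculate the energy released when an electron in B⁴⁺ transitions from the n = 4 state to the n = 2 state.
63.776719 eV

The energy levels are E_n = -13.6057 Z² eV / n².

Energy at n = 4: E_4 = -13.6057 × 5² / 4² = -21.258906250 eV
Energy at n = 2: E_2 = -13.6057 × 5² / 2² = -85.035625000 eV

For emission (electron falling to lower state), the photon energy is:
E_photon = E_4 - E_2 = |-21.258906250 - (-85.035625000)|
E_photon = 63.776719 eV

This energy is carried away by the emitted photon.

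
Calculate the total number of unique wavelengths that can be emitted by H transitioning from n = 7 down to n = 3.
10

The electron can occupy levels n = 3, 4, ..., 7 during de-excitation — that is m = 7 - 3 + 1 = 5 distinct levels.

The number of distinct spectral lines equals the number of ways to choose 2 of these m levels (each pair gives one possible emission transition):

Number of lines = m(m-1)/2 = 5×4/2 = 10

These correspond to all possible transitions between the 5 levels:
7 → 6, 7 → 5, 7 → 4, 7 → 3, 6 → 5, 6 → 4, 6 → 3, 5 → 4...

Each transition produces a photon with a unique energy (and thus wavelength). This count does not depend on Z.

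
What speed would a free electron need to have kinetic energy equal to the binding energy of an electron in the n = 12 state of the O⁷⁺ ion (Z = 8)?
1.45846e+06 m/s (or 0.49% of c)

The binding energy at n = 12 for O⁷⁺ is:
E_12 = -13.6057 × 8²/12² = -6.04697778 eV
|E_12| = 6.04697778 eV

Convert to Joules:
KE = 6.04697778 eV × (1.602177 × 10⁻¹⁹ J/eV) = 9.6883287e-19 J

Using KE = ½mv²:
v = √(2·KE/m_e)
v = √(2 × 9.6883287e-19 J / 9.10938 × 10⁻³¹ kg)
v = 1.45846e+06 m/s

This is approximately 0.49% the speed of light.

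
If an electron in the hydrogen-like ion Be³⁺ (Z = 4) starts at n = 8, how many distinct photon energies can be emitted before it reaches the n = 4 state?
10

The electron can occupy levels n = 4, 5, ..., 8 during de-excitation — that is m = 8 - 4 + 1 = 5 distinct levels.

The number of distinct spectral lines equals the number of ways to choose 2 of these m levels (each pair gives one possible emission transition):

Number of lines = m(m-1)/2 = 5×4/2 = 10

These correspond to all possible transitions between the 5 levels:
8 → 7, 8 → 6, 8 → 5, 8 → 4, 7 → 6, 7 → 5, 7 → 4, 6 → 5...

Each transition produces a photon with a unique energy (and thus wavelength). This count does not depend on Z.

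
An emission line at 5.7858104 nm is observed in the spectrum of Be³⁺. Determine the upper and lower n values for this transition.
n = 8 → n = 1

First, find the photon energy from the wavelength (hc = 1239.84 eV·nm):
E = hc/λ = 1239.84 eV·nm / 5.7858104 nm = 214.28977 eV

The energy levels of Be³⁺ satisfy E_n = -13.6057 × 4² / n² eV, so an emission n_i → n_f releases
ΔE = 13.6057 × 4² × (1/n_f² − 1/n_i²) eV.

Setting ΔE equal to the photon energy:
1/n_f² − 1/n_i² = 214.28977 / (13.6057 × 4²) = 0.98437498

Since 1/n_i² must be positive, we need 1/n_f² > 0.98437498, i.e. n_f ≤ 1. For each allowed n_f, solve n_i = (1/n_f² − 0.98437498)^(−1/2) and check whether it is a whole number:
  n_f = 1: 1/n_i² = 1.00000000 − 0.98437498 = 0.01562502 → n_i = 8.000  → integer, n_i = 8 ✓

Only n_f = 1 gives an integer upper level, n_i = 8.

The transition is from n = 8 to n = 1 (emission).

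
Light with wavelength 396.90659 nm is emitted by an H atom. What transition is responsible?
n = 7 → n = 2

First, find the photon energy from the wavelength (hc = 1239.84 eV·nm):
E = hc/λ = 1239.84 eV·nm / 396.90659 nm = 3.1237577 eV

The energy levels of hydrogen satisfy E_n = -13.6057 / n² eV, so an emission n_i → n_f releases
ΔE = 13.6057 × (1/n_f² − 1/n_i²) eV.

Setting ΔE equal to the photon energy:
1/n_f² − 1/n_i² = 3.1237577 / 13.6057 = 0.22959184

Since 1/n_i² must be positive, we need 1/n_f² > 0.22959184, i.e. n_f ≤ 2. For each allowed n_f, solve n_i = (1/n_f² − 0.22959184)^(−1/2) and check whether it is a whole number:
  n_f = 1: 1/n_i² = 1.00000000 − 0.22959184 = 0.77040816 → n_i = 1.139  (not an integer) ✗
  n_f = 2: 1/n_i² = 0.25000000 − 0.22959184 = 0.02040816 → n_i = 7.000  → integer, n_i = 7 ✓

Only n_f = 2 gives an integer upper level, n_i = 7.

The transition is from n = 7 to n = 2 (emission).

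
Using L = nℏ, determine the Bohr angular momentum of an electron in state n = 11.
1.160e-33 J·s (or 11ℏ)

In the Bohr model, angular momentum is quantized:
L = nℏ

where ℏ = h/(2π) = 1.05457e-34 J·s

For n = 11:
L = 11 × 1.05457e-34 J·s
L = 1.160e-33 J·s

This can also be written as L = 11ℏ.
The angular momentum is an integer multiple of the reduced Planck constant.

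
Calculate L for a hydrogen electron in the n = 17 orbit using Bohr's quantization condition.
1.793e-33 J·s (or 17ℏ)

In the Bohr model, angular momentum is quantized:
L = nℏ

where ℏ = h/(2π) = 1.05457e-34 J·s

For n = 17:
L = 17 × 1.05457e-34 J·s
L = 1.793e-33 J·s

This can also be written as L = 17ℏ.
The angular momentum is an integer multiple of the reduced Planck constant.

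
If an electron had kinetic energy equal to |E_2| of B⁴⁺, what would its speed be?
5.4692e+06 m/s (or 1.824339% of c)

The binding energy at n = 2 for B⁴⁺ is:
E_2 = -13.6057 × 5²/2² = -85.03562500 eV
|E_2| = 85.03562500 eV

Convert to Joules:
KE = 85.03562500 eV × (1.602177 × 10⁻¹⁹ J/eV) = 1.362421e-17 J

Using KE = ½mv²:
v = √(2·KE/m_e)
v = √(2 × 1.362421e-17 J / 9.10938 × 10⁻³¹ kg)
v = 5.4692e+06 m/s

This is approximately 1.824339% the speed of light.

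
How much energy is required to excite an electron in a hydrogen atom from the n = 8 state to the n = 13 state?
0.13 eV

The energy levels of a hydrogen-like atom are E_n = -13.6057 eV / n².

Energy at n = 8: E_8 = -13.6057 / 8² = -0.21259 eV
Energy at n = 13: E_13 = -13.6057 / 13² = -0.08051 eV

The excitation energy is the difference:
ΔE = E_13 - E_8
ΔE = -0.08051 - (-0.21259)
ΔE = 0.13 eV

Since this is positive, energy must be absorbed (photon absorption).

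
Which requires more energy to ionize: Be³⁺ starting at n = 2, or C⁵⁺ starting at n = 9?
Be³⁺ at n = 2 (E = -54.42280 eV)

Using E_n = -13.6057 Z² / n² eV:

Be³⁺ (Z = 4) at n = 2:
E = -13.6057 × 4² / 2² = -13.6057 × 16 / 4 = -54.42280000 eV

C⁵⁺ (Z = 6) at n = 9:
E = -13.6057 × 6² / 9² = -13.6057 × 36 / 81 = -6.04697778 eV

Since -54.42280000 eV < -6.04697778 eV,
Be³⁺ at n = 2 is more tightly bound (requires more energy to ionize).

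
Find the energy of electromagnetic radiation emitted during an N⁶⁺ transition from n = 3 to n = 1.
592.60382 eV

The energy levels are E_n = -13.6057 Z² eV / n².

Energy at n = 3: E_3 = -13.6057 × 7² / 3² = -74.07547778 eV
Energy at n = 1: E_1 = -13.6057 × 7² / 1² = -666.67930000 eV

For emission (electron falling to lower state), the photon energy is:
E_photon = E_3 - E_1 = |-74.07547778 - (-666.67930000)|
E_photon = 592.60382 eV

This energy is carried away by the emitted photon.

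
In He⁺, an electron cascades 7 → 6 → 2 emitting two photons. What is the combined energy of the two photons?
12.4950 eV

The energy levels of He⁺ are E_n = -13.6057 × 2² / n² eV.

First transition (7 → 6):
ΔE₁ = |E_6 - E_7|
ΔE₁ = |-1.5117444444 - (-1.1106693878)| = 0.4010751 eV

Second transition (6 → 2):
ΔE₂ = |E_2 - E_6|
ΔE₂ = |-13.6057000000 - (-1.5117444444)| = 12.0939556 eV

Total energy released:
E_total = ΔE₁ + ΔE₂ = 0.4010751 + 12.0939556 = 12.4950 eV

Note: This equals the direct transition 7 → 2: 12.4950 eV ✓
Energy is conserved regardless of the path taken.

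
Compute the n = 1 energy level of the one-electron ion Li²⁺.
-122.451300 eV

For hydrogen-like ions, the energy levels scale with Z²:
E_n = -13.6057 Z² / n² eV

For Li²⁺ (Z = 3) at n = 1:
E_1 = -13.6057 × 3² / 1²
E_1 = -13.6057 × 9 / 1
E_1 = -122.4513 / 1
E_1 = -122.451300 eV

The energy is 9 times more negative than hydrogen at the same n due to the stronger nuclear charge.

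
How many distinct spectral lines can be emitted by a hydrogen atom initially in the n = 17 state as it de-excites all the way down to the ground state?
136

The electron can occupy levels n = 1, 2, ..., 17 during de-excitation — that is m = 17 - 1 + 1 = 17 distinct levels.

The number of distinct spectral lines equals the number of ways to choose 2 of these m levels (each pair gives one possible emission transition):

Number of lines = m(m-1)/2 = 17×16/2 = 136

These correspond to all possible transitions between the 17 levels:
17 → 16, 17 → 15, 17 → 14, 17 → 13, 17 → 12, 17 → 11, 17 → 10, 17 → 9...

Each transition produces a photon with a unique energy (and thus wavelength). This count does not depend on Z.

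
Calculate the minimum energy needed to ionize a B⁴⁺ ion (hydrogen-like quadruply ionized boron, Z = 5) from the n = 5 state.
13.605700 eV

The ionization energy is the energy needed to remove the electron completely (n → ∞).

For a hydrogen-like ion with Z = 5, E_n = -13.6057 Z² / n² eV.

At n = 5: E_5 = -13.6057 × 5² / 5² = -13.605700000 eV
At n = ∞: E_∞ = 0 eV

Ionization energy = E_∞ - E_5 = 0 - (-13.605700000) = 13.605700000 eV
Ionization energy ≈ 13.605700 eV

This is also called the binding energy of the electron in state n = 5.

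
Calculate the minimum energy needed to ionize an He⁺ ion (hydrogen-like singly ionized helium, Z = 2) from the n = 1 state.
54.4228 eV

The ionization energy is the energy needed to remove the electron completely (n → ∞).

For a hydrogen-like ion with Z = 2, E_n = -13.6057 Z² / n² eV.

At n = 1: E_1 = -13.6057 × 2² / 1² = -54.4228000 eV
At n = ∞: E_∞ = 0 eV

Ionization energy = E_∞ - E_1 = 0 - (-54.4228000) = 54.4228000 eV
Ionization energy ≈ 54.4228 eV

This is also called the binding energy of the electron in state n = 1.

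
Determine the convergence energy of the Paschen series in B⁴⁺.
37.79 eV

The series limit corresponds to the transition from n = ∞ to n = 3.
This is the highest energy (shortest wavelength) transition in the Paschen series.

E_∞ = 0 eV
E_3 = -13.6057 × 5² / 3² = -37.79 eV

Energy at series limit:
ΔE = E_∞ - E_3 = 0 - (-37.79) = 37.79 eV

This energy equals the ionization energy from the n = 3 state of B⁴⁺.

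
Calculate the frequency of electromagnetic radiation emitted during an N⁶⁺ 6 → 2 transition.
3.5823e+16 Hz

First, find the transition energy:
E_6 = -13.6057 × 7² / 6² = -18.518869 eV
E_2 = -13.6057 × 7² / 2² = -166.669825 eV
|ΔE| = |E_2 - E_6| = 148.150956 eV

Convert to Joules: E = 148.150956 eV × (1.602177 × 10⁻¹⁹ J/eV) = 2.373641e-17 J

Using E = hf:
f = E/h = 2.373641e-17 J / (6.62607 × 10⁻³⁴ J·s)
f = 3.5823e+16 Hz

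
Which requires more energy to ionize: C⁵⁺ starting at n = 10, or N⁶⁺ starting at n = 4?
N⁶⁺ at n = 4 (E = -41.66746 eV)

Using E_n = -13.6057 Z² / n² eV:

C⁵⁺ (Z = 6) at n = 10:
E = -13.6057 × 6² / 10² = -13.6057 × 36 / 100 = -4.89805200 eV

N⁶⁺ (Z = 7) at n = 4:
E = -13.6057 × 7² / 4² = -13.6057 × 49 / 16 = -41.66745625 eV

Since -41.66745625 eV < -4.89805200 eV,
N⁶⁺ at n = 4 is more tightly bound (requires more energy to ionize).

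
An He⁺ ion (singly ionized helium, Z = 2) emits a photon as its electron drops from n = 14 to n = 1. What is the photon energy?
54.145 eV

The energy levels are E_n = -13.6057 Z² eV / n².

Energy at n = 14: E_14 = -13.6057 × 2² / 14² = -0.277667 eV
Energy at n = 1: E_1 = -13.6057 × 2² / 1² = -54.422800 eV

For emission (electron falling to lower state), the photon energy is:
E_photon = E_14 - E_1 = |-0.277667 - (-54.422800)|
E_photon = 54.145 eV

This energy is carried away by the emitted photon.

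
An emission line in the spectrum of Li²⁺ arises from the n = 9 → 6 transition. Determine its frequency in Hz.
4.57e+14 Hz

First, find the transition energy:
E_9 = -13.6057 × 3² / 9² = -1.5117444 eV
E_6 = -13.6057 × 3² / 6² = -3.4014250 eV
|ΔE| = |E_6 - E_9| = 1.8896806 eV

Convert to Joules: E = 1.8896806 eV × (1.602177 × 10⁻¹⁹ J/eV) = 3.0276e-19 J

Using E = hf:
f = E/h = 3.0276e-19 J / (6.62607 × 10⁻³⁴ J·s)
f = 4.57e+14 Hz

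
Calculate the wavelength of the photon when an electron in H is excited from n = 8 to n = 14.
8659.78016 nm

First, find the transition energy using E_n = -13.6057 / n² eV:
E_8 = -13.6057 / 8² = -0.21258906250 eV
E_14 = -13.6057 / 14² = -0.06941683673 eV

Photon energy: |ΔE| = |E_14 - E_8| = 0.14317222577 eV

Convert to wavelength using E = hc/λ with hc = 1239.84 eV·nm:
λ = hc/E = 1239.84 eV·nm / 0.14317222577 eV
λ = 8659.78016 nm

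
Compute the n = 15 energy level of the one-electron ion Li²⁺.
-0.544 eV

For hydrogen-like ions, the energy levels scale with Z²:
E_n = -13.6057 Z² / n² eV

For Li²⁺ (Z = 3) at n = 15:
E_15 = -13.6057 × 3² / 15²
E_15 = -13.6057 × 9 / 225
E_15 = -122.4513 / 225
E_15 = -0.544 eV

The energy is 9 times more negative than hydrogen at the same n due to the stronger nuclear charge.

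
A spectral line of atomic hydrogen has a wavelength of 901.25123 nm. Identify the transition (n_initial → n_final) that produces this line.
n = 10 → n = 3

First, find the photon energy from the wavelength (hc = 1239.84 eV·nm):
E = hc/λ = 1239.84 eV·nm / 901.25123 nm = 1.3756874 eV

The energy levels of hydrogen satisfy E_n = -13.6057 / n² eV, so an emission n_i → n_f releases
ΔE = 13.6057 × (1/n_f² − 1/n_i²) eV.

Setting ΔE equal to the photon energy:
1/n_f² − 1/n_i² = 1.3756874 / 13.6057 = 0.10111111

Since 1/n_i² must be positive, we need 1/n_f² > 0.10111111, i.e. n_f ≤ 3. For each allowed n_f, solve n_i = (1/n_f² − 0.10111111)^(−1/2) and check whether it is a whole number:
  n_f = 1: 1/n_i² = 1.00000000 − 0.10111111 = 0.89888889 → n_i = 1.055  (not an integer) ✗
  n_f = 2: 1/n_i² = 0.25000000 − 0.10111111 = 0.14888889 → n_i = 2.592  (not an integer) ✗
  n_f = 3: 1/n_i² = 0.11111111 − 0.10111111 = 0.01000000 → n_i = 10.000  → integer, n_i = 10 ✓

Only n_f = 3 gives an integer upper level, n_i = 10.

The transition is from n = 10 to n = 3 (emission).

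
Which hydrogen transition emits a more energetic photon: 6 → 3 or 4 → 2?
4 → 2

Calculate the energy for each transition:

Transition 6 → 3:
ΔE₁ = |E_3 - E_6| = |-13.6057/3² - (-13.6057/6²)|
ΔE₁ = |-1.51174444444 - (-0.37793611111)| = 1.13380833 eV

Transition 4 → 2:
ΔE₂ = |E_2 - E_4| = |-13.6057/2² - (-13.6057/4²)|
ΔE₂ = |-3.40142500000 - (-0.85035625000)| = 2.55106875 eV

Since 2.55106875 eV > 1.13380833 eV, the transition 4 → 2 emits the more energetic photon.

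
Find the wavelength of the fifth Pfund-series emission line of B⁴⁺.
121.5020 nm

The lines of a series are numbered from the longest wavelength (smallest ΔE) outward; the fifth line is the transition from n = n_f + 5 to n_f.
The Pfund series has all transitions ending at n_f = 5.

For B⁴⁺ (Z = 5), the fifth line (ε-line) is the jump from n = 10 to n = 5:
E_10 = -13.6057 × 5² / 10² = -3.4014250 eV
E_5 = -13.6057 × 5² / 5² = -13.6057000 eV
ΔE = E_10 - E_5 = 10.2042750 eV

λ = hc/E = 1239.84 eV·nm / 10.2042750 eV
λ = 121.5020 nm

This is the ε-line of the Pfund series in B⁴⁺.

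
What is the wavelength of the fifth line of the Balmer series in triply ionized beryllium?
24.80666 nm

The lines of a series are numbered from the longest wavelength (smallest ΔE) outward; the fifth line is the transition from n = n_f + 5 to n_f.
The Balmer series has all transitions ending at n_f = 2.

For Be³⁺ (Z = 4), the fifth line (ε-line) is the jump from n = 7 to n = 2:
E_7 = -13.6057 × 4² / 7² = -4.4426776 eV
E_2 = -13.6057 × 4² / 2² = -54.4228000 eV
ΔE = E_7 - E_2 = 49.9801224 eV

λ = hc/E = 1239.84 eV·nm / 49.9801224 eV
λ = 24.80666 nm

This is the ε-line of the Balmer series in Be³⁺.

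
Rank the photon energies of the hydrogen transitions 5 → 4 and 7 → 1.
7 → 1

Calculate the energy for each transition:

Transition 5 → 4:
ΔE₁ = |E_4 - E_5| = |-13.6057/4² - (-13.6057/5²)|
ΔE₁ = |-0.850356250000 - (-0.544228000000)| = 0.306128250 eV

Transition 7 → 1:
ΔE₂ = |E_1 - E_7| = |-13.6057/1² - (-13.6057/7²)|
ΔE₂ = |-13.605700000000 - (-0.277667346939)| = 13.328032653 eV

Since 13.328032653 eV > 0.306128250 eV, the transition 7 → 1 emits the more energetic photon.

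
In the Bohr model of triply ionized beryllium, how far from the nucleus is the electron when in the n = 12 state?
1.90504 nm (or 19.05038 Å)

The Bohr radius formula is:
r_n = n² a₀ / Z

where a₀ = 0.05291772 nm is the Bohr radius.

For Be³⁺ (Z = 4) at n = 12:
r_12 = 12² × 0.05291772 nm / 4
r_12 = 144 × 0.05291772 nm / 4
r_12 = 7.620152 nm / 4
r_12 = 1.90504 nm

The electron orbits at approximately 1.90504 nm from the nucleus.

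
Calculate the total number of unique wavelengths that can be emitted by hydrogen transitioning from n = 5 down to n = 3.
3

The electron can occupy levels n = 3, 4, ..., 5 during de-excitation — that is m = 5 - 3 + 1 = 3 distinct levels.

The number of distinct spectral lines equals the number of ways to choose 2 of these m levels (each pair gives one possible emission transition):

Number of lines = m(m-1)/2 = 3×2/2 = 3

These correspond to all possible transitions between the 3 levels:
5 → 4, 5 → 3, 4 → 3

Each transition produces a photon with a unique energy (and thus wavelength). This count does not depend on Z.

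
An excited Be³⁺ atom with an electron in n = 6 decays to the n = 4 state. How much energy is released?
7.55872 eV

The energy levels are E_n = -13.6057 Z² eV / n².

Energy at n = 6: E_6 = -13.6057 × 4² / 6² = -6.04697778 eV
Energy at n = 4: E_4 = -13.6057 × 4² / 4² = -13.60570000 eV

For emission (electron falling to lower state), the photon energy is:
E_photon = E_6 - E_4 = |-6.04697778 - (-13.60570000)|
E_photon = 7.55872 eV

This energy is carried away by the emitted photon.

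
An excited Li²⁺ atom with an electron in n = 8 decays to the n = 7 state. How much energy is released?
0.586 eV

The energy levels are E_n = -13.6057 Z² eV / n².

Energy at n = 8: E_8 = -13.6057 × 3² / 8² = -1.913302 eV
Energy at n = 7: E_7 = -13.6057 × 3² / 7² = -2.499006 eV

For emission (electron falling to lower state), the photon energy is:
E_photon = E_8 - E_7 = |-1.913302 - (-2.499006)|
E_photon = 0.586 eV

This energy is carried away by the emitted photon.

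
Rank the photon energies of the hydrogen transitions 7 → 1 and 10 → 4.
7 → 1

Calculate the energy for each transition:

Transition 7 → 1:
ΔE₁ = |E_1 - E_7| = |-13.6057/1² - (-13.6057/7²)|
ΔE₁ = |-13.60570000000 - (-0.27766734694)| = 13.32803265 eV

Transition 10 → 4:
ΔE₂ = |E_4 - E_10| = |-13.6057/4² - (-13.6057/10²)|
ΔE₂ = |-0.85035625000 - (-0.13605700000)| = 0.71429925 eV

Since 13.32803265 eV > 0.71429925 eV, the transition 7 → 1 emits the more energetic photon.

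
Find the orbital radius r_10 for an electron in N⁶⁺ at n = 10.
0.7560 nm (or 7.5597 Å)

The Bohr radius formula is:
r_n = n² a₀ / Z

where a₀ = 0.0529177 nm is the Bohr radius.

For N⁶⁺ (Z = 7) at n = 10:
r_10 = 10² × 0.0529177 nm / 7
r_10 = 100 × 0.0529177 nm / 7
r_10 = 5.29177 nm / 7
r_10 = 0.7560 nm

The electron orbits at approximately 0.7560 nm from the nucleus.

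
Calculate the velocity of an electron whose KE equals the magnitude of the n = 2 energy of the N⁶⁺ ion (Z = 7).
7.657e+06 m/s (or 2.554077% of c)

The binding energy at n = 2 for N⁶⁺ is:
E_2 = -13.6057 × 7²/2² = -166.66982500 eV
|E_2| = 166.66982500 eV

Convert to Joules:
KE = 166.66982500 eV × (1.602177 × 10⁻¹⁹ J/eV) = 2.67035e-17 J

Using KE = ½mv²:
v = √(2·KE/m_e)
v = √(2 × 2.67035e-17 J / 9.10938 × 10⁻³¹ kg)
v = 7.657e+06 m/s

This is approximately 2.554077% the speed of light.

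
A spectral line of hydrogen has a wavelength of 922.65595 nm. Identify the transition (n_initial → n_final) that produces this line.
n = 9 → n = 3

First, find the photon energy from the wavelength (hc = 1239.84 eV·nm):
E = hc/λ = 1239.84 eV·nm / 922.65595 nm = 1.3437728 eV

The energy levels of hydrogen satisfy E_n = -13.6057 / n² eV, so an emission n_i → n_f releases
ΔE = 13.6057 × (1/n_f² − 1/n_i²) eV.

Setting ΔE equal to the photon energy:
1/n_f² − 1/n_i² = 1.3437728 / 13.6057 = 0.098765429

Since 1/n_i² must be positive, we need 1/n_f² > 0.098765429, i.e. n_f ≤ 3. For each allowed n_f, solve n_i = (1/n_f² − 0.098765429)^(−1/2) and check whether it is a whole number:
  n_f = 1: 1/n_i² = 1.000000000 − 0.098765429 = 0.901234571 → n_i = 1.053  (not an integer) ✗
  n_f = 2: 1/n_i² = 0.250000000 − 0.098765429 = 0.151234571 → n_i = 2.571  (not an integer) ✗
  n_f = 3: 1/n_i² = 0.111111111 − 0.098765429 = 0.012345682 → n_i = 9.000  → integer, n_i = 9 ✓

Only n_f = 3 gives an integer upper level, n_i = 9.

The transition is from n = 9 to n = 3 (emission).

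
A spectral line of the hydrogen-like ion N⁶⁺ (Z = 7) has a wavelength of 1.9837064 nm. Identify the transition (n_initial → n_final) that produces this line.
n = 4 → n = 1

First, find the photon energy from the wavelength (hc = 1239.84 eV·nm):
E = hc/λ = 1239.84 eV·nm / 1.9837064 nm = 625.01185 eV

The energy levels of N⁶⁺ satisfy E_n = -13.6057 × 7² / n² eV, so an emission n_i → n_f releases
ΔE = 13.6057 × 7² × (1/n_f² − 1/n_i²) eV.

Setting ΔE equal to the photon energy:
1/n_f² − 1/n_i² = 625.01185 / (13.6057 × 7²) = 0.93750001

Since 1/n_i² must be positive, we need 1/n_f² > 0.93750001, i.e. n_f ≤ 1. For each allowed n_f, solve n_i = (1/n_f² − 0.93750001)^(−1/2) and check whether it is a whole number:
  n_f = 1: 1/n_i² = 1.00000000 − 0.93750001 = 0.06249999 → n_i = 4.000  → integer, n_i = 4 ✓

Only n_f = 1 gives an integer upper level, n_i = 4.

The transition is from n = 4 to n = 1 (emission).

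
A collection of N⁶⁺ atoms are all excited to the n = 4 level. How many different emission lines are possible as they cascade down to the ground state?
6

The electron can occupy levels n = 1, 2, ..., 4 during de-excitation — that is m = 4 - 1 + 1 = 4 distinct levels.

The number of distinct spectral lines equals the number of ways to choose 2 of these m levels (each pair gives one possible emission transition):

Number of lines = m(m-1)/2 = 4×3/2 = 6

These correspond to all possible transitions between the 4 levels:
4 → 3, 4 → 2, 4 → 1, 3 → 2, 3 → 1, 2 → 1

Each transition produces a photon with a unique energy (and thus wavelength). This count does not depend on Z.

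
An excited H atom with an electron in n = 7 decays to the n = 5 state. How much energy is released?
0.27 eV

The energy levels are E_n = -13.6057 eV / n².

Energy at n = 7: E_7 = -13.6057 / 7² = -0.27767 eV
Energy at n = 5: E_5 = -13.6057 / 5² = -0.54423 eV

For emission (electron falling to lower state), the photon energy is:
E_photon = E_7 - E_5 = |-0.27767 - (-0.54423)|
E_photon = 0.27 eV

This energy is carried away by the emitted photon.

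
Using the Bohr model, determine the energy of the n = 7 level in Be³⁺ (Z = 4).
-4.44268 eV

For hydrogen-like ions, the energy levels scale with Z²:
E_n = -13.6057 Z² / n² eV

For Be³⁺ (Z = 4) at n = 7:
E_7 = -13.6057 × 4² / 7²
E_7 = -13.6057 × 16 / 49
E_7 = -217.6912 / 49
E_7 = -4.44268 eV

The energy is 16 times more negative than hydrogen at the same n due to the stronger nuclear charge.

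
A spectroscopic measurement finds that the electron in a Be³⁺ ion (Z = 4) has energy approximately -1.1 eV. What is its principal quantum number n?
n = 14

The exact energy levels follow E_n = -13.6057 Z² / n² eV with Z = 4.

The measured value (-1.1 eV) is reported to only 2 significant figures, so we must test candidate n values and see which one matches to that precision.

Candidate energies:
  n = 12:  E = -13.6057 × 4² / 12² = -1.51174 eV
  n = 13:  E = -13.6057 × 4² / 13² = -1.28811 eV
  n = 14:  E = -13.6057 × 4² / 14² = -1.11067 eV  ← matches
  n = 15:  E = -13.6057 × 4² / 15² = -0.96752 eV
  n = 16:  E = -13.6057 × 4² / 16² = -0.85036 eV

Checking against the measurement of -1.1 eV (2 sig figs), only n = 14 agrees:
E_14 = -1.11067 eV, which rounds to -1.1 eV ✓

Therefore n = 14.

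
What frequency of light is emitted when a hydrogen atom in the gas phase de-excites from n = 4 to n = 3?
1.59923e+14 Hz

First, find the transition energy:
E_4 = -13.6057 / 4² = -0.850356250 eV
E_3 = -13.6057 / 3² = -1.511744444 eV
|ΔE| = |E_3 - E_4| = 0.661388194 eV

Convert to Joules: E = 0.661388194 eV × (1.602177 × 10⁻¹⁹ J/eV) = 1.0596610e-19 J

Using E = hf:
f = E/h = 1.0596610e-19 J / (6.62607 × 10⁻³⁴ J·s)
f = 1.59923e+14 Hz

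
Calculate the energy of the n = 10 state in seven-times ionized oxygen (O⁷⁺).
-8.708 eV

For hydrogen-like ions, the energy levels scale with Z²:
E_n = -13.6057 Z² / n² eV

For O⁷⁺ (Z = 8) at n = 10:
E_10 = -13.6057 × 8² / 10²
E_10 = -13.6057 × 64 / 100
E_10 = -870.7648 / 100
E_10 = -8.708 eV

The energy is 64 times more negative than hydrogen at the same n due to the stronger nuclear charge.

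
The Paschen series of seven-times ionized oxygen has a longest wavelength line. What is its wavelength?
29.290665 nm

The longest wavelength corresponds to the smallest energy transition in the series.
The Paschen series has all transitions ending at n_f = 3.

For O⁷⁺ (Z = 8), the first line (α-line) is the jump from n = 4 to n = 3:
E_4 = -13.6057 × 8² / 4² = -54.42280000 eV
E_3 = -13.6057 × 8² / 3² = -96.75164444 eV
ΔE = E_4 - E_3 = 42.32884444 eV

λ = hc/E = 1239.84 eV·nm / 42.32884444 eV
λ = 29.290665 nm

This is the α-line of the Paschen series in O⁷⁺.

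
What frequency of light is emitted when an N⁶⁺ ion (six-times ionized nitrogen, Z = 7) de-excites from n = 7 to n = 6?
1.1880e+15 Hz

First, find the transition energy:
E_7 = -13.6057 × 7² / 7² = -13.60570000 eV
E_6 = -13.6057 × 7² / 6² = -18.51886944 eV
|ΔE| = |E_6 - E_7| = 4.91316944 eV

Convert to Joules: E = 4.91316944 eV × (1.602177 × 10⁻¹⁹ J/eV) = 7.871767e-19 J

Using E = hf:
f = E/h = 7.871767e-19 J / (6.62607 × 10⁻³⁴ J·s)
f = 1.1880e+15 Hz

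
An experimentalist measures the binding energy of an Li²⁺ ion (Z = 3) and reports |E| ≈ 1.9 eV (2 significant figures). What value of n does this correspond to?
n = 8

The exact energy levels follow E_n = -13.6057 Z² / n² eV with Z = 3.

The measured value (-1.9 eV) is reported to only 2 significant figures, so we must test candidate n values and see which one matches to that precision.

Candidate energies:
  n = 6:  E = -13.6057 × 3² / 6² = -3.401425 eV
  n = 7:  E = -13.6057 × 3² / 7² = -2.499006 eV
  n = 8:  E = -13.6057 × 3² / 8² = -1.913302 eV  ← matches
  n = 9:  E = -13.6057 × 3² / 9² = -1.511744 eV
  n = 10:  E = -13.6057 × 3² / 10² = -1.224513 eV

Checking against the measurement of -1.9 eV (2 sig figs), only n = 8 agrees:
E_8 = -1.913302 eV, which rounds to -1.9 eV ✓

Therefore n = 8.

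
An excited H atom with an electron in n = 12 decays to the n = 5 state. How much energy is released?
0.44974 eV

The energy levels are E_n = -13.6057 eV / n².

Energy at n = 12: E_12 = -13.6057 / 12² = -0.09448403 eV
Energy at n = 5: E_5 = -13.6057 / 5² = -0.54422800 eV

For emission (electron falling to lower state), the photon energy is:
E_photon = E_12 - E_5 = |-0.09448403 - (-0.54422800)|
E_photon = 0.44974 eV

This energy is carried away by the emitted photon.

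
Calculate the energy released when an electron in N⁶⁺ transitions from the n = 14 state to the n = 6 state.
15.1174 eV

The energy levels are E_n = -13.6057 Z² eV / n².

Energy at n = 14: E_14 = -13.6057 × 7² / 14² = -3.4014250 eV
Energy at n = 6: E_6 = -13.6057 × 7² / 6² = -18.5188694 eV

For emission (electron falling to lower state), the photon energy is:
E_photon = E_14 - E_6 = |-3.4014250 - (-18.5188694)|
E_photon = 15.1174 eV

This energy is carried away by the emitted photon.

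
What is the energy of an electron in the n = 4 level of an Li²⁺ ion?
-7.65 eV

For hydrogen-like ions, the energy levels scale with Z²:
E_n = -13.6057 Z² / n² eV

For Li²⁺ (Z = 3) at n = 4:
E_4 = -13.6057 × 3² / 4²
E_4 = -13.6057 × 9 / 16
E_4 = -122.4513 / 16
E_4 = -7.65 eV

The energy is 9 times more negative than hydrogen at the same n due to the stronger nuclear charge.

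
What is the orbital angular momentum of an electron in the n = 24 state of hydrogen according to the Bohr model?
2.531e-33 J·s (or 24ℏ)

In the Bohr model, angular momentum is quantized:
L = nℏ

where ℏ = h/(2π) = 1.05457e-34 J·s

For n = 24:
L = 24 × 1.05457e-34 J·s
L = 2.531e-33 J·s

This can also be written as L = 24ℏ.
The angular momentum is an integer multiple of the reduced Planck constant.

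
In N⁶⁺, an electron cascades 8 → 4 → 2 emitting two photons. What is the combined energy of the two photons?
156.2530 eV

The energy levels of N⁶⁺ are E_n = -13.6057 × 7² / n² eV.

First transition (8 → 4):
ΔE₁ = |E_4 - E_8|
ΔE₁ = |-41.6674562500 - (-10.4168640625)| = 31.2505922 eV

Second transition (4 → 2):
ΔE₂ = |E_2 - E_4|
ΔE₂ = |-166.6698250000 - (-41.6674562500)| = 125.0023688 eV

Total energy released:
E_total = ΔE₁ + ΔE₂ = 31.2505922 + 125.0023688 = 156.2530 eV

Note: This equals the direct transition 8 → 2: 156.2530 eV ✓
Energy is conserved regardless of the path taken.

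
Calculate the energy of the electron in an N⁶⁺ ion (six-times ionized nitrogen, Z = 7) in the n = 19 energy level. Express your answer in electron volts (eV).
-1.84676 eV

The energy levels of a hydrogen-like atom are given by:
E_n = -13.6057 Z² / n² eV  (with Z = 7 for N⁶⁺)

For n = 19:
E_19 = -13.6057 × 7² / 19²
E_19 = -13.6057 × 49 / 361
E_19 = -1.84676 eV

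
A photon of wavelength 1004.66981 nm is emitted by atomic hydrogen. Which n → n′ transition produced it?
n = 7 → n = 3

First, find the photon energy from the wavelength (hc = 1239.84 eV·nm):
E = hc/λ = 1239.84 eV·nm / 1004.66981 nm = 1.2340771 eV

The energy levels of hydrogen satisfy E_n = -13.6057 / n² eV, so an emission n_i → n_f releases
ΔE = 13.6057 × (1/n_f² − 1/n_i²) eV.

Setting ΔE equal to the photon energy:
1/n_f² − 1/n_i² = 1.2340771 / 13.6057 = 0.090702948

Since 1/n_i² must be positive, we need 1/n_f² > 0.090702948, i.e. n_f ≤ 3. For each allowed n_f, solve n_i = (1/n_f² − 0.090702948)^(−1/2) and check whether it is a whole number:
  n_f = 1: 1/n_i² = 1.000000000 − 0.090702948 = 0.909297052 → n_i = 1.049  (not an integer) ✗
  n_f = 2: 1/n_i² = 0.250000000 − 0.090702948 = 0.159297052 → n_i = 2.506  (not an integer) ✗
  n_f = 3: 1/n_i² = 0.111111111 − 0.090702948 = 0.020408163 → n_i = 7.000  → integer, n_i = 7 ✓

Only n_f = 3 gives an integer upper level, n_i = 7.

The transition is from n = 7 to n = 3 (emission).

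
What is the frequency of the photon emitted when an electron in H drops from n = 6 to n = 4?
1.14231e+14 Hz

First, find the transition energy:
E_6 = -13.6057 / 6² = -0.377936111 eV
E_4 = -13.6057 / 4² = -0.850356250 eV
|ΔE| = |E_4 - E_6| = 0.472420139 eV

Convert to Joules: E = 0.472420139 eV × (1.602177 × 10⁻¹⁹ J/eV) = 7.5690068e-20 J

Using E = hf:
f = E/h = 7.5690068e-20 J / (6.62607 × 10⁻³⁴ J·s)
f = 1.14231e+14 Hz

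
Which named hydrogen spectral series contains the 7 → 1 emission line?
Lyman series

The spectral series in hydrogen are named based on the final (lower) energy level:
- Lyman series: n_final = 1 (ultraviolet)
- Balmer series: n_final = 2 (visible/near-UV)
- Paschen series: n_final = 3 (infrared)
- Brackett series: n_final = 4 (infrared)
- Pfund series: n_final = 5 (far infrared)

Since this transition ends at n = 1, it belongs to the Lyman series.

For reference, this 7 → 1 line has photon energy
ΔE = 13.6057 eV × (1/1² - 1/7²) = 13.32803265 eV,
corresponding to wavelength λ = hc/ΔE = 1239.84 eV·nm / 13.32803265 eV = 93.024982 nm in the ultraviolet region.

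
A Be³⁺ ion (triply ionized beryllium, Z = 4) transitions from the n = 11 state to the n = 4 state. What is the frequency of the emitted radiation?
2.85482e+15 Hz

First, find the transition energy:
E_11 = -13.6057 × 4² / 11² = -1.7991008 eV
E_4 = -13.6057 × 4² / 4² = -13.6057000 eV
|ΔE| = |E_4 - E_11| = 11.8065992 eV

Convert to Joules: E = 11.8065992 eV × (1.602177 × 10⁻¹⁹ J/eV) = 1.8916262e-18 J

Using E = hf:
f = E/h = 1.8916262e-18 J / (6.62607 × 10⁻³⁴ J·s)
f = 2.85482e+15 Hz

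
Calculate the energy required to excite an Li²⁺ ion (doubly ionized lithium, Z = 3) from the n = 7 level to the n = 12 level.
1.64865 eV

The energy levels of a hydrogen-like atom are E_n = -13.6057 Z² eV / n².

Energy at n = 7: E_7 = -13.6057 × 3² / 7² = -2.49900612 eV
Energy at n = 12: E_12 = -13.6057 × 3² / 12² = -0.85035625 eV

The excitation energy is the difference:
ΔE = E_12 - E_7
ΔE = -0.85035625 - (-2.49900612)
ΔE = 1.64865 eV

Since this is positive, energy must be absorbed (photon absorption).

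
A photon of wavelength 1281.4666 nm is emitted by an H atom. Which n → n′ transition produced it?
n = 5 → n = 3

First, find the photon energy from the wavelength (hc = 1239.84 eV·nm):
E = hc/λ = 1239.84 eV·nm / 1281.4666 nm = 0.96751644 eV

The energy levels of hydrogen satisfy E_n = -13.6057 / n² eV, so an emission n_i → n_f releases
ΔE = 13.6057 × (1/n_f² − 1/n_i²) eV.

Setting ΔE equal to the photon energy:
1/n_f² − 1/n_i² = 0.96751644 / 13.6057 = 0.071111111

Since 1/n_i² must be positive, we need 1/n_f² > 0.071111111, i.e. n_f ≤ 3. For each allowed n_f, solve n_i = (1/n_f² − 0.071111111)^(−1/2) and check whether it is a whole number:
  n_f = 1: 1/n_i² = 1.000000000 − 0.071111111 = 0.928888889 → n_i = 1.038  (not an integer) ✗
  n_f = 2: 1/n_i² = 0.250000000 − 0.071111111 = 0.178888889 → n_i = 2.364  (not an integer) ✗
  n_f = 3: 1/n_i² = 0.111111111 − 0.071111111 = 0.040000000 → n_i = 5.000  → integer, n_i = 5 ✓

Only n_f = 3 gives an integer upper level, n_i = 5.

The transition is from n = 5 to n = 3 (emission).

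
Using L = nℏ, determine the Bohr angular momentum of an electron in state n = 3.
3.16e-34 J·s (or 3ℏ)

In the Bohr model, angular momentum is quantized:
L = nℏ

where ℏ = h/(2π) = 1.0546e-34 J·s

For n = 3:
L = 3 × 1.0546e-34 J·s
L = 3.16e-34 J·s

This can also be written as L = 3ℏ.
The angular momentum is an integer multiple of the reduced Planck constant.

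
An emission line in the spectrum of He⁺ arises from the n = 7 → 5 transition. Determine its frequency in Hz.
2.57816e+14 Hz

First, find the transition energy:
E_7 = -13.6057 × 2² / 7² = -1.11066939 eV
E_5 = -13.6057 × 2² / 5² = -2.17691200 eV
|ΔE| = |E_5 - E_7| = 1.06624261 eV

Convert to Joules: E = 1.06624261 eV × (1.602177 × 10⁻¹⁹ J/eV) = 1.7083094e-19 J

Using E = hf:
f = E/h = 1.7083094e-19 J / (6.62607 × 10⁻³⁴ J·s)
f = 2.57816e+14 Hz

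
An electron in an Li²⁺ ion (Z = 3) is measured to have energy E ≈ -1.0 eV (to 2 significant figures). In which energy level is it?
n = 11

The exact energy levels follow E_n = -13.6057 Z² / n² eV with Z = 3.

The measured value (-1.0 eV) is reported to only 2 significant figures, so we must test candidate n values and see which one matches to that precision.

Candidate energies:
  n = 9:  E = -13.6057 × 3² / 9² = -1.51174 eV
  n = 10:  E = -13.6057 × 3² / 10² = -1.22451 eV
  n = 11:  E = -13.6057 × 3² / 11² = -1.01199 eV  ← matches
  n = 12:  E = -13.6057 × 3² / 12² = -0.85036 eV
  n = 13:  E = -13.6057 × 3² / 13² = -0.72456 eV

Checking against the measurement of -1.0 eV (2 sig figs), only n = 11 agrees:
E_11 = -1.01199 eV, which rounds to -1.0 eV ✓

Therefore n = 11.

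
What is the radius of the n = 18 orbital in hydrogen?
17.145342 nm (or 171.453416 Å)

The Bohr radius formula is:
r_n = n² a₀ / Z

where a₀ = 0.052917721 nm is the Bohr radius.

For H (Z = 1) at n = 18:
r_18 = 18² × 0.052917721 nm / 1
r_18 = 324 × 0.052917721 nm / 1
r_18 = 17.1453416 nm / 1
r_18 = 17.145342 nm

The electron orbits at approximately 17.145342 nm from the nucleus.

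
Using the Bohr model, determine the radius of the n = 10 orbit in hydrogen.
5.29177 nm (or 52.91772 Å)

The Bohr radius formula is:
r_n = n² a₀ / Z

where a₀ = 0.05291772 nm is the Bohr radius.

For H (Z = 1) at n = 10:
r_10 = 10² × 0.05291772 nm / 1
r_10 = 100 × 0.05291772 nm / 1
r_10 = 5.291772 nm / 1
r_10 = 5.29177 nm

The electron orbits at approximately 5.29177 nm from the nucleus.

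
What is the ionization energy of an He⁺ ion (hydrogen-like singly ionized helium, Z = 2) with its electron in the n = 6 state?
1.51174 eV

The ionization energy is the energy needed to remove the electron completely (n → ∞).

For a hydrogen-like ion with Z = 2, E_n = -13.6057 Z² / n² eV.

At n = 6: E_6 = -13.6057 × 2² / 6² = -1.51174444 eV
At n = ∞: E_∞ = 0 eV

Ionization energy = E_∞ - E_6 = 0 - (-1.51174444) = 1.51174444 eV
Ionization energy ≈ 1.51174 eV

This is also called the binding energy of the electron in state n = 6.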